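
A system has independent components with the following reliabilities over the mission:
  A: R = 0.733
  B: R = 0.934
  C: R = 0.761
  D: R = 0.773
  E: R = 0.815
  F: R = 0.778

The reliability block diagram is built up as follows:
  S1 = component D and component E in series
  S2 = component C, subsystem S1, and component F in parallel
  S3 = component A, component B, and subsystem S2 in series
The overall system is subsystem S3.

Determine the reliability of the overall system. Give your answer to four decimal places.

0.6712

Series (D and E): 0.773000 × 0.815000 = 0.629995
Parallel (C, [0.629995], and F): 1 − (1 − 0.761000)(1 − 0.629995)(1 − 0.778000) = 0.980368
Series (A, B, and [0.980368]): 0.733000 × 0.934000 × 0.980368 = 0.6712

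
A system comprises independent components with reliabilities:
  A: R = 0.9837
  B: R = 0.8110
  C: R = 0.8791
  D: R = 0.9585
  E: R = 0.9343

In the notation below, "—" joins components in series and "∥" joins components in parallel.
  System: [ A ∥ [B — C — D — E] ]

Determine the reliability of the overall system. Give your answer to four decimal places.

Series (B, C, D, and E): 0.811000 × 0.879100 × 0.958500 × 0.934300 = 0.638466
Parallel (A and [0.638466]): 1 − (1 − 0.983700)(1 − 0.638466) = 0.9941

0.9941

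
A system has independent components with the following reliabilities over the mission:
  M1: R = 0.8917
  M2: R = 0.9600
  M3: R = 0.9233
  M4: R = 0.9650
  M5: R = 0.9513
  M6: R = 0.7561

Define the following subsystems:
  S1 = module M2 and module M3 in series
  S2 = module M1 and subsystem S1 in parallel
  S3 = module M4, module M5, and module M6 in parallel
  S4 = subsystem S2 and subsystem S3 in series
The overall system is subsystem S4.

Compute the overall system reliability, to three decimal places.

0.987

Series (M2 and M3): 0.96000 × 0.92330 = 0.88637
Parallel (M1 and [0.88637]): 1 − (1 − 0.89170)(1 − 0.88637) = 0.98769
Parallel (M4, M5, and M6): 1 − (1 − 0.96500)(1 − 0.95130)(1 − 0.75610) = 0.99958
Series ([0.98769] and [0.99958]): 0.98769 × 0.99958 = 0.987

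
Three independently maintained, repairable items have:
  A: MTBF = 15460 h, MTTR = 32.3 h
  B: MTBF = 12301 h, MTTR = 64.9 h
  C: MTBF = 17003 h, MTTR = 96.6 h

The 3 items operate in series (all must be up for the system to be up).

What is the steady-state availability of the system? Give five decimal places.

A(A) = MTBF/(MTBF+MTTR) = 15460/(15460+32.3) = 0.997915
A(B) = MTBF/(MTBF+MTTR) = 12301/(12301+64.9) = 0.994752
A(C) = MTBF/(MTBF+MTTR) = 17003/(17003+96.6) = 0.994351
Series availability: 0.997915 × 0.994752 × 0.994351 = 0.98707

0.98707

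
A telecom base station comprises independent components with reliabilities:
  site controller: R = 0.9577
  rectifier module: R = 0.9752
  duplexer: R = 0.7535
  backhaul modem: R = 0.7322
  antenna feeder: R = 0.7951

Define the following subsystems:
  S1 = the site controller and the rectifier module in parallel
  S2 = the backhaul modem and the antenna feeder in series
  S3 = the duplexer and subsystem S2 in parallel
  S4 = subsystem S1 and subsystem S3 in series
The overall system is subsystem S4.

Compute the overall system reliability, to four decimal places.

0.8961

Parallel (site controller and rectifier module): 1 − (1 − 0.957700)(1 − 0.975200) = 0.998951
Series (backhaul modem and antenna feeder): 0.732200 × 0.795100 = 0.582172
Parallel (duplexer and [0.582172]): 1 − (1 − 0.753500)(1 − 0.582172) = 0.897005
Series ([0.998951] and [0.897005]): 0.998951 × 0.897005 = 0.8961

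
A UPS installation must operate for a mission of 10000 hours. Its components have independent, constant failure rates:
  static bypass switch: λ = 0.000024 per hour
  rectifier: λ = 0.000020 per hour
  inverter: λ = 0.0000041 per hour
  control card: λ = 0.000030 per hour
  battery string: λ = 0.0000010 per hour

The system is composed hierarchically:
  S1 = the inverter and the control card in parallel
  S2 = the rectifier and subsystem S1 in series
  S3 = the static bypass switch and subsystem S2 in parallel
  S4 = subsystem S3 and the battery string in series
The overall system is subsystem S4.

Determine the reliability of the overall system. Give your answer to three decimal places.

0.950

R(static bypass switch) = exp(−0.000024 × 10000) = 0.78663
R(rectifier) = exp(−0.000020 × 10000) = 0.81873
R(inverter) = exp(−0.0000041 × 10000) = 0.95983
R(control card) = exp(−0.000030 × 10000) = 0.74082
R(battery string) = exp(−0.0000010 × 10000) = 0.99005
Parallel (inverter and control card): 1 − (1 − 0.95983)(1 − 0.74082) = 0.98959
Series (rectifier and [0.98959]): 0.81873 × 0.98959 = 0.81021
Parallel (static bypass switch and [0.81021]): 1 − (1 − 0.78663)(1 − 0.81021) = 0.95950
Series ([0.95950] and battery string): 0.95950 × 0.99005 = 0.950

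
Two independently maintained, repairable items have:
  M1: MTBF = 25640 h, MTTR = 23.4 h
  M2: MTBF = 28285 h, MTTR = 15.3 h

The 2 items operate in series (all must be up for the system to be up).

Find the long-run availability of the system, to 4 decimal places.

A(M1) = MTBF/(MTBF+MTTR) = 25640/(25640+23.4) = 0.999088
A(M2) = MTBF/(MTBF+MTTR) = 28285/(28285+15.3) = 0.999459
Series availability: 0.999088 × 0.999459 = 0.9985

0.9985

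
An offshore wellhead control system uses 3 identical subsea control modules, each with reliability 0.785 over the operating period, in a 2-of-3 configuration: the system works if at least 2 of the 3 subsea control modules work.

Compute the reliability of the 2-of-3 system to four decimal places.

R = Σ_{i=2}^{3} C(3,i) p^i (1−p)^{3−i} with p = 0.785
C(3,2)·0.785^2·0.215^1 = 0.397465
C(3,3)·0.785^3·0.215^0 = 0.483737
Sum = 0.8812

0.8812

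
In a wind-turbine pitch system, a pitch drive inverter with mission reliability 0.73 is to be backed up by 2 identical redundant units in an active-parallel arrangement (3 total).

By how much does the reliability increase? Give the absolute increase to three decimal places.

0.250

R_before = 0.73
R_after = 1 − (1 − 0.73)^3 = 0.980
ΔR = 0.980 − 0.73 = 0.250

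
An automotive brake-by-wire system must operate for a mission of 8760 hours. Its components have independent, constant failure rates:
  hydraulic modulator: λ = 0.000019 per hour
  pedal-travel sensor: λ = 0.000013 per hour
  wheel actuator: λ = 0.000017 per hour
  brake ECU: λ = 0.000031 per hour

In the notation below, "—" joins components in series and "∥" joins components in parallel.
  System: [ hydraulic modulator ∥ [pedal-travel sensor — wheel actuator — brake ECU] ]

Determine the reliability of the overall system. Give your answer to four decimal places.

R(hydraulic modulator) = exp(−0.000019 × 8760) = 0.846674
R(pedal-travel sensor) = exp(−0.000013 × 8760) = 0.892365
R(wheel actuator) = exp(−0.000017 × 8760) = 0.861638
R(brake ECU) = exp(−0.000031 × 8760) = 0.762190
Series (pedal-travel sensor, wheel actuator, and brake ECU): 0.892365 × 0.861638 × 0.762190 = 0.586045
Parallel (hydraulic modulator and [0.586045]): 1 − (1 − 0.846674)(1 − 0.586045) = 0.9365

0.9365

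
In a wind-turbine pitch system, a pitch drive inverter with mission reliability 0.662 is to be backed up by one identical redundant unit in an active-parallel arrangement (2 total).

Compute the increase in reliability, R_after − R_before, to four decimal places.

0.2238

R_before = 0.662
R_after = 1 − (1 − 0.662)^2 = 0.8858
ΔR = 0.8858 − 0.662 = 0.2238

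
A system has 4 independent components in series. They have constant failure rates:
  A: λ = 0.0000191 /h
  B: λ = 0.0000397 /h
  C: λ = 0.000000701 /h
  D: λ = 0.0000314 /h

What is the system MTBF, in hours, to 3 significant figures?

11000

Series of exponential components: λ_sys = Σ λ_i
λ_sys = 0.0000191 + 0.0000397 + 0.000000701 + 0.0000314 = 9.0901e-05 /h
MTBF = 1 / λ_sys = 11000 h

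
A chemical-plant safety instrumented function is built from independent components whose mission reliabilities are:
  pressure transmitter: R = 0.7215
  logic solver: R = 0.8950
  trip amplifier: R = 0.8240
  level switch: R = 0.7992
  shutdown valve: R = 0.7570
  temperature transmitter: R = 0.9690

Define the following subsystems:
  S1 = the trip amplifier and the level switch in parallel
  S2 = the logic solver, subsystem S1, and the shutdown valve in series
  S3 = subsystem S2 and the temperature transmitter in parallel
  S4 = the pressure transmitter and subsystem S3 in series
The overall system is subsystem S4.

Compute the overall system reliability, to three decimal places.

Parallel (trip amplifier and level switch): 1 − (1 − 0.82400)(1 − 0.79920) = 0.96466
Series (logic solver, [0.96466], and shutdown valve): 0.89500 × 0.96466 × 0.75700 = 0.65357
Parallel ([0.65357] and temperature transmitter): 1 − (1 − 0.65357)(1 − 0.96900) = 0.98926
Series (pressure transmitter and [0.98926]): 0.72150 × 0.98926 = 0.714

0.714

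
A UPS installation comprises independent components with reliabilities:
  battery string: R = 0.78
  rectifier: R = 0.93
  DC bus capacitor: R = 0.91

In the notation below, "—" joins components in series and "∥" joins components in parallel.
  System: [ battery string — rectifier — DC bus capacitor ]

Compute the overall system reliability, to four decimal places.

Series (battery string, rectifier, and DC bus capacitor): 0.780000 × 0.930000 × 0.910000 = 0.6601

0.6601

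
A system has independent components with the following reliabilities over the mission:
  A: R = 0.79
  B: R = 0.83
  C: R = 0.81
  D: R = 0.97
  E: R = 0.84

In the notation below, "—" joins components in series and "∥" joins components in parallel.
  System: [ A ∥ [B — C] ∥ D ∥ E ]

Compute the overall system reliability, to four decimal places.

0.9997

Series (B and C): 0.830000 × 0.810000 = 0.672300
Parallel (A, [0.672300], D, and E): 1 − (1 − 0.790000)(1 − 0.672300)(1 − 0.970000)(1 − 0.840000) = 0.9997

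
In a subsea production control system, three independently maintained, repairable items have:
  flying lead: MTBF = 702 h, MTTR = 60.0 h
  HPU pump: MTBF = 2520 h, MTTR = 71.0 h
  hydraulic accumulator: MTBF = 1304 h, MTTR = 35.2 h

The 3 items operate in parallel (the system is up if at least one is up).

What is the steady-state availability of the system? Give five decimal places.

0.99994

A(flying lead) = MTBF/(MTBF+MTTR) = 702/(702+60.0) = 0.921260
A(HPU pump) = MTBF/(MTBF+MTTR) = 2520/(2520+71.0) = 0.972597
A(hydraulic accumulator) = MTBF/(MTBF+MTTR) = 1304/(1304+35.2) = 0.973716
Parallel availability: 1 − (1 − 0.921260)(1 − 0.972597)(1 − 0.973716) = 0.99994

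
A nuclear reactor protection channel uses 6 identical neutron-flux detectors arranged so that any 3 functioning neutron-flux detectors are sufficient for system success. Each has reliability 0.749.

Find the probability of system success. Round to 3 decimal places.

0.962

R = Σ_{i=3}^{6} C(6,i) p^i (1−p)^{6−i} with p = 0.749
C(6,3)·0.749^3·0.251^3 = 0.13289
C(6,4)·0.749^4·0.251^2 = 0.29742
C(6,5)·0.749^5·0.251^1 = 0.35500
C(6,6)·0.749^6·0.251^0 = 0.17656
Sum = 0.962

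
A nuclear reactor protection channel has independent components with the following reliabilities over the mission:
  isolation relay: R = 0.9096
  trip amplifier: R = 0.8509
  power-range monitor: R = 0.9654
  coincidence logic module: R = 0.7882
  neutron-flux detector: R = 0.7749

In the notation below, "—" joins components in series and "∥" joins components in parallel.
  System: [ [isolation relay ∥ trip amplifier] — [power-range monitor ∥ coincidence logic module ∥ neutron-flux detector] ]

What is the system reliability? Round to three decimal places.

Parallel (isolation relay and trip amplifier): 1 − (1 − 0.90960)(1 − 0.85090) = 0.98652
Parallel (power-range monitor, coincidence logic module, and neutron-flux detector): 1 − (1 − 0.96540)(1 − 0.78820)(1 − 0.77490) = 0.99835
Series ([0.98652] and [0.99835]): 0.98652 × 0.99835 = 0.985

0.985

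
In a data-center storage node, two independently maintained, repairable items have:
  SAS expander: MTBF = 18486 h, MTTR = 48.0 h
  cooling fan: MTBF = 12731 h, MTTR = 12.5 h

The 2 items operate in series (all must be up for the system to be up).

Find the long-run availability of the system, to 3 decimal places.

A(SAS expander) = MTBF/(MTBF+MTTR) = 18486/(18486+48.0) = 0.997410
A(cooling fan) = MTBF/(MTBF+MTTR) = 12731/(12731+12.5) = 0.999019
Series availability: 0.997410 × 0.999019 = 0.996

0.996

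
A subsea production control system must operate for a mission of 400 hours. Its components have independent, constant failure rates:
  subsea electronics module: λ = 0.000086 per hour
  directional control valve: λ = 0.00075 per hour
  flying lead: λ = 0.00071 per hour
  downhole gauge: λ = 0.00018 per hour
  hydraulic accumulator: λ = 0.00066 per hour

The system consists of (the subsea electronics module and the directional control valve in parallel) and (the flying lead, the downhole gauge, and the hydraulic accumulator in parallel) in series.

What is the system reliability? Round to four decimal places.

R(subsea electronics module) = exp(−0.000086 × 400) = 0.966185
R(directional control valve) = exp(−0.00075 × 400) = 0.740818
R(flying lead) = exp(−0.00071 × 400) = 0.752767
R(downhole gauge) = exp(−0.00018 × 400) = 0.930531
R(hydraulic accumulator) = exp(−0.00066 × 400) = 0.767974
Parallel (subsea electronics module and directional control valve): 1 − (1 − 0.966185)(1 − 0.740818) = 0.991236
Parallel (flying lead, downhole gauge, and hydraulic accumulator): 1 − (1 − 0.752767)(1 − 0.930531)(1 − 0.767974) = 0.996015
Series ([0.991236] and [0.996015]): 0.991236 × 0.996015 = 0.9873

0.9873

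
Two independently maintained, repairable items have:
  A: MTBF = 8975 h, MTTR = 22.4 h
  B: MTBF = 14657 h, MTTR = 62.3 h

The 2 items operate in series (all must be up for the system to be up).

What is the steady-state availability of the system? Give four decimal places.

A(A) = MTBF/(MTBF+MTTR) = 8975/(8975+22.4) = 0.997510
A(B) = MTBF/(MTBF+MTTR) = 14657/(14657+62.3) = 0.995767
Series availability: 0.997510 × 0.995767 = 0.9933

0.9933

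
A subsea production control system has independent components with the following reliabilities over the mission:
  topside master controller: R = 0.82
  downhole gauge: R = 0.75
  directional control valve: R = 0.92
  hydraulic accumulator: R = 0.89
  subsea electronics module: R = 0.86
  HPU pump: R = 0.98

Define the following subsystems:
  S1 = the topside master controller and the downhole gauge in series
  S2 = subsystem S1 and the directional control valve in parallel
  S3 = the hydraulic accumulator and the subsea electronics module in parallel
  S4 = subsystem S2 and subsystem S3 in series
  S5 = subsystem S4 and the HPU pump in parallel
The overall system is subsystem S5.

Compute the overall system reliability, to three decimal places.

0.999

Series (topside master controller and downhole gauge): 0.82000 × 0.75000 = 0.61500
Parallel ([0.61500] and directional control valve): 1 − (1 − 0.61500)(1 − 0.92000) = 0.96920
Parallel (hydraulic accumulator and subsea electronics module): 1 − (1 − 0.89000)(1 − 0.86000) = 0.98460
Series ([0.96920] and [0.98460]): 0.96920 × 0.98460 = 0.95427
Parallel ([0.95427] and HPU pump): 1 − (1 − 0.95427)(1 − 0.98000) = 0.999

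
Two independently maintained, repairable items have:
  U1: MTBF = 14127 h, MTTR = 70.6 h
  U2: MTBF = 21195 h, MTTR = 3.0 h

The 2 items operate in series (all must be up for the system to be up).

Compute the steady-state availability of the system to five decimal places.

A(U1) = MTBF/(MTBF+MTTR) = 14127/(14127+70.6) = 0.995027
A(U2) = MTBF/(MTBF+MTTR) = 21195/(21195+3.0) = 0.999858
Series availability: 0.995027 × 0.999858 = 0.99489

0.99489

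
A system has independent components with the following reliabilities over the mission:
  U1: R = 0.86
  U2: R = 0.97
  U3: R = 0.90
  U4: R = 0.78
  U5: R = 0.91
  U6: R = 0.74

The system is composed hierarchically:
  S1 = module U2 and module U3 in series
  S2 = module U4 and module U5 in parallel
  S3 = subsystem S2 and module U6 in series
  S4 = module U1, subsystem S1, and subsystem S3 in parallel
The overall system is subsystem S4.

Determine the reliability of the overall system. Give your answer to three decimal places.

Series (U2 and U3): 0.97000 × 0.90000 = 0.87300
Parallel (U4 and U5): 1 − (1 − 0.78000)(1 − 0.91000) = 0.98020
Series ([0.98020] and U6): 0.98020 × 0.74000 = 0.72535
Parallel (U1, [0.87300], and [0.72535]): 1 − (1 − 0.86000)(1 − 0.87300)(1 − 0.72535) = 0.995

0.995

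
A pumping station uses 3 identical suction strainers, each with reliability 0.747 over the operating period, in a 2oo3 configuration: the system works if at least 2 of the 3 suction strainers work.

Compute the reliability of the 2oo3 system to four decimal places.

0.8404

R = Σ_{i=2}^{3} C(3,i) p^i (1−p)^{3−i} with p = 0.747
C(3,2)·0.747^2·0.253^1 = 0.423529
C(3,3)·0.747^3·0.253^0 = 0.416833
Sum = 0.8404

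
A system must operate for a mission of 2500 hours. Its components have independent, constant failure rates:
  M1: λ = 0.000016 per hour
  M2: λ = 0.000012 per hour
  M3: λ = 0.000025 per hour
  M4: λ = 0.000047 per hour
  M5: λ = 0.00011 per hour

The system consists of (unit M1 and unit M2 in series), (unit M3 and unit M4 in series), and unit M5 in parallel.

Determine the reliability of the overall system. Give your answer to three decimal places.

0.997

R(M1) = exp(−0.000016 × 2500) = 0.96079
R(M2) = exp(−0.000012 × 2500) = 0.97045
R(M3) = exp(−0.000025 × 2500) = 0.93941
R(M4) = exp(−0.000047 × 2500) = 0.88914
R(M5) = exp(−0.00011 × 2500) = 0.75957
Series (M1 and M2): 0.96079 × 0.97045 = 0.93240
Series (M3 and M4): 0.93941 × 0.88914 = 0.83527
Parallel ([0.93240], [0.83527], and M5): 1 − (1 − 0.93240)(1 − 0.83527)(1 − 0.75957) = 0.997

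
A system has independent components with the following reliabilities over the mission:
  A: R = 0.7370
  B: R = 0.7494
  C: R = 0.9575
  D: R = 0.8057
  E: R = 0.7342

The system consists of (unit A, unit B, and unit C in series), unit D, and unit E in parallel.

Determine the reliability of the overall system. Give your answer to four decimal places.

0.9757

Series (A, B, and C): 0.737000 × 0.749400 × 0.957500 = 0.528835
Parallel ([0.528835], D, and E): 1 − (1 − 0.528835)(1 − 0.805700)(1 − 0.734200) = 0.9757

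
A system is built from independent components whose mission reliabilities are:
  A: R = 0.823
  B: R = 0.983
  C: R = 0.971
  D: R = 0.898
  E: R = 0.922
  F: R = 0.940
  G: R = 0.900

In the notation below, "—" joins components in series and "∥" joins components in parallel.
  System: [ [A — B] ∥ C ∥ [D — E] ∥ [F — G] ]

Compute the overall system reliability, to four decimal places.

0.9999

Series (A and B): 0.823000 × 0.983000 = 0.809009
Series (D and E): 0.898000 × 0.922000 = 0.827956
Series (F and G): 0.940000 × 0.900000 = 0.846000
Parallel ([0.809009], C, [0.827956], and [0.846000]): 1 − (1 − 0.809009)(1 − 0.971000)(1 − 0.827956)(1 − 0.846000) = 0.9999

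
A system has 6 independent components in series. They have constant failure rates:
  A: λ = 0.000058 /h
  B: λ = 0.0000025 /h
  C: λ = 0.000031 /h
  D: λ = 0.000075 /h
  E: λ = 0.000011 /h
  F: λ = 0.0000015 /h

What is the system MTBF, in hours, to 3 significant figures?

5590

Series of exponential components: λ_sys = Σ λ_i
λ_sys = 0.000058 + 0.0000025 + 0.000031 + 0.000075 + 0.000011 + 0.0000015 = 1.7900e-04 /h
MTBF = 1 / λ_sys = 5590 h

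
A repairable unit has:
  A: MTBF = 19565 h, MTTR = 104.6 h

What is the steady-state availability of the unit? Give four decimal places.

0.9947

A(A) = MTBF/(MTBF+MTTR) = 19565/(19565+104.6) = 0.9947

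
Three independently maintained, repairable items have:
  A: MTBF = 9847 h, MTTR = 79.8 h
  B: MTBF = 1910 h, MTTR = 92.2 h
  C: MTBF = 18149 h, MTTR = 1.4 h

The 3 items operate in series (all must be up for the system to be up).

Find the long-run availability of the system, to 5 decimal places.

A(A) = MTBF/(MTBF+MTTR) = 9847/(9847+79.8) = 0.991961
A(B) = MTBF/(MTBF+MTTR) = 1910/(1910+92.2) = 0.953951
A(C) = MTBF/(MTBF+MTTR) = 18149/(18149+1.4) = 0.999923
Series availability: 0.991961 × 0.953951 × 0.999923 = 0.94621

0.94621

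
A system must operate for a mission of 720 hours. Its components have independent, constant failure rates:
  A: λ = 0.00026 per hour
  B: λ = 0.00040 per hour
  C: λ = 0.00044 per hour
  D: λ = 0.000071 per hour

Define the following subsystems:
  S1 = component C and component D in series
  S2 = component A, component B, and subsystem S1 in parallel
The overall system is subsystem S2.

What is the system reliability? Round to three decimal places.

R(A) = exp(−0.00026 × 720) = 0.82928
R(B) = exp(−0.00040 × 720) = 0.74976
R(C) = exp(−0.00044 × 720) = 0.72848
R(D) = exp(−0.000071 × 720) = 0.95016
Series (C and D): 0.72848 × 0.95016 = 0.69217
Parallel (A, B, and [0.69217]): 1 − (1 − 0.82928)(1 − 0.74976)(1 − 0.69217) = 0.987

0.987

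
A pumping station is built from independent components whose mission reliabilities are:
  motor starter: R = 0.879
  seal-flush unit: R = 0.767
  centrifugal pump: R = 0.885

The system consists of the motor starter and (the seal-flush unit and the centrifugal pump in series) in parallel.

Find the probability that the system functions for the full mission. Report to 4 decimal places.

0.9611

Series (seal-flush unit and centrifugal pump): 0.767000 × 0.885000 = 0.678795
Parallel (motor starter and [0.678795]): 1 − (1 − 0.879000)(1 − 0.678795) = 0.9611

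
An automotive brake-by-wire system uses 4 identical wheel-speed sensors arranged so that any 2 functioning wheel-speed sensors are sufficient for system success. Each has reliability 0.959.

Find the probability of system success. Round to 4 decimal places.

0.9997

R = Σ_{i=2}^{4} C(4,i) p^i (1−p)^{4−i} with p = 0.959
C(4,2)·0.959^2·0.041^2 = 0.009276
C(4,3)·0.959^3·0.041^1 = 0.144644
C(4,4)·0.959^4·0.041^0 = 0.845813
Sum = 0.9997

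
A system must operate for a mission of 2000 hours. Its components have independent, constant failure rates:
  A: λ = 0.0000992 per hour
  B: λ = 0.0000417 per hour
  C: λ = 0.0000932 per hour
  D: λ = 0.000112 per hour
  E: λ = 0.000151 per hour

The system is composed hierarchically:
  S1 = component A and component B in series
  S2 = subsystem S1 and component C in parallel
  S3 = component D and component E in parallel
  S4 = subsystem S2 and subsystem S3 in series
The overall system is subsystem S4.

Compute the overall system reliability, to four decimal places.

R(A) = exp(−0.0000992 × 2000) = 0.820042
R(B) = exp(−0.0000417 × 2000) = 0.919983
R(C) = exp(−0.0000932 × 2000) = 0.829942
R(D) = exp(−0.000112 × 2000) = 0.799315
R(E) = exp(−0.000151 × 2000) = 0.739338
Series (A and B): 0.820042 × 0.919983 = 0.754425
Parallel ([0.754425] and C): 1 − (1 − 0.754425)(1 − 0.829942) = 0.958238
Parallel (D and E): 1 − (1 − 0.799315)(1 − 0.739338) = 0.947689
Series ([0.958238] and [0.947689]): 0.958238 × 0.947689 = 0.9081

0.9081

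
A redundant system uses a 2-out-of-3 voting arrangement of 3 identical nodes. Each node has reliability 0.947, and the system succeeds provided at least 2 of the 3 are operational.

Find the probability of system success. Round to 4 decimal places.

R = Σ_{i=2}^{3} C(3,i) p^i (1−p)^{3−i} with p = 0.947
C(3,2)·0.947^2·0.053^1 = 0.142593
C(3,3)·0.947^3·0.053^0 = 0.849278
Sum = 0.9919

0.9919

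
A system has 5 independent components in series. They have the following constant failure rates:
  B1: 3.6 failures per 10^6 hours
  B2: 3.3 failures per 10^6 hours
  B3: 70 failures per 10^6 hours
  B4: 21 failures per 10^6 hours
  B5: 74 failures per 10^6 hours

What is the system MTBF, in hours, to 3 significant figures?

Series of exponential components: λ_sys = Σ λ_i
λ_sys = 0.0000036 + 0.0000033 + 0.000070 + 0.000021 + 0.000074 = 1.7190e-04 /h
MTBF = 1 / λ_sys = 5820 h

5820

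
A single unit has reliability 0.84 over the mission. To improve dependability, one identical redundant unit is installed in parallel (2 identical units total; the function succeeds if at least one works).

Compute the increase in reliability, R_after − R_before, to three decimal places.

0.134

R_before = 0.84
R_after = 1 − (1 − 0.84)^2 = 0.974
ΔR = 0.974 − 0.84 = 0.134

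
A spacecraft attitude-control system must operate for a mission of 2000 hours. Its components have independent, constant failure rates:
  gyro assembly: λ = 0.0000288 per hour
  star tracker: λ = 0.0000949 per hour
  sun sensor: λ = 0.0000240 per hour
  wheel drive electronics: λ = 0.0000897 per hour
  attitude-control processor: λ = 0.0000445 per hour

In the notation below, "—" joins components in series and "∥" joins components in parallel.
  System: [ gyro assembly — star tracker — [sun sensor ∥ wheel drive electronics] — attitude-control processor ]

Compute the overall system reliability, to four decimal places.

0.7088

R(gyro assembly) = exp(−0.0000288 × 2000) = 0.944027
R(star tracker) = exp(−0.0000949 × 2000) = 0.827125
R(sun sensor) = exp(−0.0000240 × 2000) = 0.953134
R(wheel drive electronics) = exp(−0.0000897 × 2000) = 0.835772
R(attitude-control processor) = exp(−0.0000445 × 2000) = 0.914846
Parallel (sun sensor and wheel drive electronics): 1 − (1 − 0.953134)(1 − 0.835772) = 0.992303
Series (gyro assembly, star tracker, [0.992303], and attitude-control processor): 0.944027 × 0.827125 × 0.992303 × 0.914846 = 0.7088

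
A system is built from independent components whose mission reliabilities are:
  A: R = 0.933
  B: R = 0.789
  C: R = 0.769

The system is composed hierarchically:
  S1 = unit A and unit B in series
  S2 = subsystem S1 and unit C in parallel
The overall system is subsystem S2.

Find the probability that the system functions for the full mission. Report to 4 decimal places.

0.9390

Series (A and B): 0.933000 × 0.789000 = 0.736137
Parallel ([0.736137] and C): 1 − (1 − 0.736137)(1 − 0.769000) = 0.9390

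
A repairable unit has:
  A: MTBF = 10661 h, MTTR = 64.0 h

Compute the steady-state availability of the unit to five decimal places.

0.99403

A(A) = MTBF/(MTBF+MTTR) = 10661/(10661+64.0) = 0.99403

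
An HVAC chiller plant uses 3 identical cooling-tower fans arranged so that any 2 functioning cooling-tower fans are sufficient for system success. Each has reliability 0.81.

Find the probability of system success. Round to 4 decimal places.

0.9054

R = Σ_{i=2}^{3} C(3,i) p^i (1−p)^{3−i} with p = 0.81
C(3,2)·0.81^2·0.19^1 = 0.373977
C(3,3)·0.81^3·0.19^0 = 0.531441
Sum = 0.9054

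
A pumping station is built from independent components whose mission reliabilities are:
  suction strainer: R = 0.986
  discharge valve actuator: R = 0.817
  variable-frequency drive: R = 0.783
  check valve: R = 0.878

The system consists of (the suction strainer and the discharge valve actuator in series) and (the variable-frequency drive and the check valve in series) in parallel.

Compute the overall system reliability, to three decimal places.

Series (suction strainer and discharge valve actuator): 0.98600 × 0.81700 = 0.80556
Series (variable-frequency drive and check valve): 0.78300 × 0.87800 = 0.68747
Parallel ([0.80556] and [0.68747]): 1 − (1 − 0.80556)(1 − 0.68747) = 0.939

0.939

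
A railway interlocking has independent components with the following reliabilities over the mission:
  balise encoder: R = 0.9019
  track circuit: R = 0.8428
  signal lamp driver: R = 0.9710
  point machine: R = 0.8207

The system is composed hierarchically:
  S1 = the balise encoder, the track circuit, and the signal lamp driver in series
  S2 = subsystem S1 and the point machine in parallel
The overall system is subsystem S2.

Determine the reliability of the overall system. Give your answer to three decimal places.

0.953

Series (balise encoder, track circuit, and signal lamp driver): 0.90190 × 0.84280 × 0.97100 = 0.73808
Parallel ([0.73808] and point machine): 1 − (1 − 0.73808)(1 − 0.82070) = 0.953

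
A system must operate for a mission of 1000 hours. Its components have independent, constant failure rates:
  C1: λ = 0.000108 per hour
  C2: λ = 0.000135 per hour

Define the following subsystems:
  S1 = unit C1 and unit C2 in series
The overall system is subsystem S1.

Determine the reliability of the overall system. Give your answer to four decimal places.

R(C1) = exp(−0.000108 × 1000) = 0.897628
R(C2) = exp(−0.000135 × 1000) = 0.873716
Series (C1 and C2): 0.897628 × 0.873716 = 0.7843

0.7843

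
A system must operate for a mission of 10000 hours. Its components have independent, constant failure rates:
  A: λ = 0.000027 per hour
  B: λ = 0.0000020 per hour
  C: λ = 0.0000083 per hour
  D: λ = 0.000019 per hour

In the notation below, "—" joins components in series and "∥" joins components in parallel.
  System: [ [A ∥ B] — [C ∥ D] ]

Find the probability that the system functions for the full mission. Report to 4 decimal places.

R(A) = exp(−0.000027 × 10000) = 0.763379
R(B) = exp(−0.0000020 × 10000) = 0.980199
R(C) = exp(−0.0000083 × 10000) = 0.920351
R(D) = exp(−0.000019 × 10000) = 0.826959
Parallel (A and B): 1 − (1 − 0.763379)(1 − 0.980199) = 0.995315
Parallel (C and D): 1 − (1 − 0.920351)(1 − 0.826959) = 0.986217
Series ([0.995315] and [0.986217]): 0.995315 × 0.986217 = 0.9816

0.9816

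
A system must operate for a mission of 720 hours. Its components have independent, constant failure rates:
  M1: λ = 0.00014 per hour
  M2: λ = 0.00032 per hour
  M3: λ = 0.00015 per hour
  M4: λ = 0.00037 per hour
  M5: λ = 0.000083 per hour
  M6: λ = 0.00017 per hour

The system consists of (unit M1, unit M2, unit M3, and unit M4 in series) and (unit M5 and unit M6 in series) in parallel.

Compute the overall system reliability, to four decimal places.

R(M1) = exp(−0.00014 × 720) = 0.904114
R(M2) = exp(−0.00032 × 720) = 0.794216
R(M3) = exp(−0.00015 × 720) = 0.897628
R(M4) = exp(−0.00037 × 720) = 0.766133
R(M5) = exp(−0.000083 × 720) = 0.941991
R(M6) = exp(−0.00017 × 720) = 0.884794
Series (M1, M2, M3, and M4): 0.904114 × 0.794216 × 0.897628 × 0.766133 = 0.493813
Series (M5 and M6): 0.941991 × 0.884794 = 0.833468
Parallel ([0.493813] and [0.833468]): 1 − (1 − 0.493813)(1 − 0.833468) = 0.9157

0.9157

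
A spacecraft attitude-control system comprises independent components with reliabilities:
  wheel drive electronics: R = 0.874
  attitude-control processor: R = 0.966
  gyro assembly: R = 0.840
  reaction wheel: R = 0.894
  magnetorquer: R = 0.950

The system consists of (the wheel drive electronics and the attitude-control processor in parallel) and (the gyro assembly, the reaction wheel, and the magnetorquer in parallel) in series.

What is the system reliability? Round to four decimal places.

0.9949

Parallel (wheel drive electronics and attitude-control processor): 1 − (1 − 0.874000)(1 − 0.966000) = 0.995716
Parallel (gyro assembly, reaction wheel, and magnetorquer): 1 − (1 − 0.840000)(1 − 0.894000)(1 − 0.950000) = 0.999152
Series ([0.995716] and [0.999152]): 0.995716 × 0.999152 = 0.9949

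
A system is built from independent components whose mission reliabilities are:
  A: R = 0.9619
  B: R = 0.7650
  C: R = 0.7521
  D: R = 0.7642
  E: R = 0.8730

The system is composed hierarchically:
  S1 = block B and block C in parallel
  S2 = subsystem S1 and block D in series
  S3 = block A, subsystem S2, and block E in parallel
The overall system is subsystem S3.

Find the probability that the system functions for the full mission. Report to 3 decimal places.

0.999

Parallel (B and C): 1 − (1 − 0.76500)(1 − 0.75210) = 0.94174
Series ([0.94174] and D): 0.94174 × 0.76420 = 0.71968
Parallel (A, [0.71968], and E): 1 − (1 − 0.96190)(1 − 0.71968)(1 − 0.87300) = 0.999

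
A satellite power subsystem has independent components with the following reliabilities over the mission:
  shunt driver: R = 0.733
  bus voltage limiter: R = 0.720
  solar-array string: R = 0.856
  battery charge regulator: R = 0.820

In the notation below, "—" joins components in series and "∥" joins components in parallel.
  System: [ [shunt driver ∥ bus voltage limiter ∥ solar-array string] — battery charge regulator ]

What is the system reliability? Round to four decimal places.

Parallel (shunt driver, bus voltage limiter, and solar-array string): 1 − (1 − 0.733000)(1 − 0.720000)(1 − 0.856000) = 0.989235
Series ([0.989235] and battery charge regulator): 0.989235 × 0.820000 = 0.8112

0.8112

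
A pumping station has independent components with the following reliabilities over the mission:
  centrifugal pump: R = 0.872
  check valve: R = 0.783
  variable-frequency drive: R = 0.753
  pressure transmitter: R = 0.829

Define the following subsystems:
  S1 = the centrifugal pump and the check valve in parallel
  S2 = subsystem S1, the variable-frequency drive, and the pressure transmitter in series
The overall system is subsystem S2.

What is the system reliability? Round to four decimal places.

0.6069

Parallel (centrifugal pump and check valve): 1 − (1 − 0.872000)(1 − 0.783000) = 0.972224
Series ([0.972224], variable-frequency drive, and pressure transmitter): 0.972224 × 0.753000 × 0.829000 = 0.6069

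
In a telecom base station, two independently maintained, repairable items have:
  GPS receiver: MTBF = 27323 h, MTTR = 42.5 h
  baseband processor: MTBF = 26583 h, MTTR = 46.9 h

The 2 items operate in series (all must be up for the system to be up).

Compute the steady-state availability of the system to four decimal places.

0.9967

A(GPS receiver) = MTBF/(MTBF+MTTR) = 27323/(27323+42.5) = 0.998447
A(baseband processor) = MTBF/(MTBF+MTTR) = 26583/(26583+46.9) = 0.998239
Series availability: 0.998447 × 0.998239 = 0.9967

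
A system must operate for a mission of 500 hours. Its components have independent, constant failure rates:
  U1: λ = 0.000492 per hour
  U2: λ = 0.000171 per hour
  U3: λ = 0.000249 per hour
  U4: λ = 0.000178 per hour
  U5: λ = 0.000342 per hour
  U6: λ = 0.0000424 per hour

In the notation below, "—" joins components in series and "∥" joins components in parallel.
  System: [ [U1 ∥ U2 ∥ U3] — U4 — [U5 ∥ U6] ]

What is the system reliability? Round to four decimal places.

0.9099

R(U1) = exp(−0.000492 × 500) = 0.781922
R(U2) = exp(−0.000171 × 500) = 0.918053
R(U3) = exp(−0.000249 × 500) = 0.882938
R(U4) = exp(−0.000178 × 500) = 0.914846
R(U5) = exp(−0.000342 × 500) = 0.842822
R(U6) = exp(−0.0000424 × 500) = 0.979023
Parallel (U1, U2, and U3): 1 − (1 − 0.781922)(1 − 0.918053)(1 − 0.882938) = 0.997908
Parallel (U5 and U6): 1 − (1 − 0.842822)(1 − 0.979023) = 0.996703
Series ([0.997908], U4, and [0.996703]): 0.997908 × 0.914846 × 0.996703 = 0.9099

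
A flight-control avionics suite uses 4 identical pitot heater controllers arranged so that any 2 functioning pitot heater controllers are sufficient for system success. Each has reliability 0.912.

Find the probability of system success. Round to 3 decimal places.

0.997

R = Σ_{i=2}^{4} C(4,i) p^i (1−p)^{4−i} with p = 0.912
C(4,2)·0.912^2·0.088^2 = 0.03865
C(4,3)·0.912^3·0.088^1 = 0.26701
C(4,4)·0.912^4·0.088^0 = 0.69180
Sum = 0.997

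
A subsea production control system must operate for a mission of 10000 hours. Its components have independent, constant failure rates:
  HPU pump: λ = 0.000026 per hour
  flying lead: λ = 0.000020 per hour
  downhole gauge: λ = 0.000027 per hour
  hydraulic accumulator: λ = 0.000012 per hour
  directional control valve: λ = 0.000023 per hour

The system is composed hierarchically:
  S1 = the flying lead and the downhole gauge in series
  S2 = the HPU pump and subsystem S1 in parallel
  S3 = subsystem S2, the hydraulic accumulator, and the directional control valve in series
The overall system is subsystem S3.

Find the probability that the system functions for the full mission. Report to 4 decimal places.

R(HPU pump) = exp(−0.000026 × 10000) = 0.771052
R(flying lead) = exp(−0.000020 × 10000) = 0.818731
R(downhole gauge) = exp(−0.000027 × 10000) = 0.763379
R(hydraulic accumulator) = exp(−0.000012 × 10000) = 0.886920
R(directional control valve) = exp(−0.000023 × 10000) = 0.794534
Series (flying lead and downhole gauge): 0.818731 × 0.763379 = 0.625002
Parallel (HPU pump and [0.625002]): 1 − (1 − 0.771052)(1 − 0.625002) = 0.914145
Series ([0.914145], hydraulic accumulator, and directional control valve): 0.914145 × 0.886920 × 0.794534 = 0.6442

0.6442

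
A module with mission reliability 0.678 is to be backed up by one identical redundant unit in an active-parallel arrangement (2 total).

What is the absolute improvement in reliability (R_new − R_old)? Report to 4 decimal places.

R_before = 0.678
R_after = 1 − (1 − 0.678)^2 = 0.8963
ΔR = 0.8963 − 0.678 = 0.2183

0.2183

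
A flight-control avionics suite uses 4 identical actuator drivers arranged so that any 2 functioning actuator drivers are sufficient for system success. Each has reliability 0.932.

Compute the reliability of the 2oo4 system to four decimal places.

R = Σ_{i=2}^{4} C(4,i) p^i (1−p)^{4−i} with p = 0.932
C(4,2)·0.932^2·0.068^2 = 0.024099
C(4,3)·0.932^3·0.068^1 = 0.220200
C(4,4)·0.932^4·0.068^0 = 0.754508
Sum = 0.9988

0.9988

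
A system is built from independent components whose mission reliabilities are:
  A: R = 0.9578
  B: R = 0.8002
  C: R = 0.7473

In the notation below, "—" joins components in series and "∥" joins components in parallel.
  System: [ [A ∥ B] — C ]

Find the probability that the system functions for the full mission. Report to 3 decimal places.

Parallel (A and B): 1 − (1 − 0.95780)(1 − 0.80020) = 0.99157
Series ([0.99157] and C): 0.99157 × 0.74730 = 0.741

0.741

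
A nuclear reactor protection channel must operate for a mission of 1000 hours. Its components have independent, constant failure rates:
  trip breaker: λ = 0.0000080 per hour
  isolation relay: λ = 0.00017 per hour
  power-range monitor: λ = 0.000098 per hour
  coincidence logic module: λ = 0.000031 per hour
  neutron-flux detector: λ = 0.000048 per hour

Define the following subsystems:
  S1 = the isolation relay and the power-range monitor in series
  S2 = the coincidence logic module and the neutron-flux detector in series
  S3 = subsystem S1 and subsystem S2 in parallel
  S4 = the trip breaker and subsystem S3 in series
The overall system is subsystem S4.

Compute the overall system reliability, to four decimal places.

R(trip breaker) = exp(−0.0000080 × 1000) = 0.992032
R(isolation relay) = exp(−0.00017 × 1000) = 0.843665
R(power-range monitor) = exp(−0.000098 × 1000) = 0.906649
R(coincidence logic module) = exp(−0.000031 × 1000) = 0.969476
R(neutron-flux detector) = exp(−0.000048 × 1000) = 0.953134
Series (isolation relay and power-range monitor): 0.843665 × 0.906649 = 0.764908
Series (coincidence logic module and neutron-flux detector): 0.969476 × 0.953134 = 0.924041
Parallel ([0.764908] and [0.924041]): 1 − (1 − 0.764908)(1 − 0.924041) = 0.982143
Series (trip breaker and [0.982143]): 0.992032 × 0.982143 = 0.9743

0.9743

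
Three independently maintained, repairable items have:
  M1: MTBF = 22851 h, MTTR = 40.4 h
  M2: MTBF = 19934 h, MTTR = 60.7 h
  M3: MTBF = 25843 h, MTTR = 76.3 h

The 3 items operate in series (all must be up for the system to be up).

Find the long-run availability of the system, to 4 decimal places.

0.9923

A(M1) = MTBF/(MTBF+MTTR) = 22851/(22851+40.4) = 0.998235
A(M2) = MTBF/(MTBF+MTTR) = 19934/(19934+60.7) = 0.996964
A(M3) = MTBF/(MTBF+MTTR) = 25843/(25843+76.3) = 0.997056
Series availability: 0.998235 × 0.996964 × 0.997056 = 0.9923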